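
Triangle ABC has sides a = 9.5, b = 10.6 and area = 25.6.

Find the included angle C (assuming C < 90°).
Area = ½ab·sin(C)  →  sin(C) = 2·Area/(ab)
sin(C) = 2·25.6/(9.5·10.6) = 0.508441
C = arcsin(0.508441) = 30.56°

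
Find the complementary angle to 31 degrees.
Complementary angles sum to 90 degrees.
Other angle = 90 - 31
Other angle = 59 degrees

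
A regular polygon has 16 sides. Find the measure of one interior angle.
Interior angle of a regular n-gon = (n-2)*180/n
Interior angle = (16-2)*180/16
Interior angle = 14*180/16
Interior angle = 2520/16
Interior angle = 157.50 degrees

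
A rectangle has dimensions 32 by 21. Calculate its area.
Area = length * width
Area = 32 * 21
Area = 672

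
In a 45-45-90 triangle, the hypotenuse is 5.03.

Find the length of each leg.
In a 45-45-90 triangle, hypotenuse = leg·√2  →  leg = hypotenuse/√2
leg = 5.03/√2 = 3.557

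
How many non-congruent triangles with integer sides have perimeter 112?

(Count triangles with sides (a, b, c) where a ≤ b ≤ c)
With a ≤ b ≤ c and a + b + c = 112, the triangle inequality a + b > c gives c < 112/2, so c ≤ 55.
Iterate a from 1 to ⌊p/3⌋ = 37; for each a, b ranges from a to ⌊(p−a)/2⌋ with c = p − a − b, keeping only c ≥ b.
Triples: (2, 55, 55), (3, 54, 55), (4, 53, 55), …
Count = 261 triangles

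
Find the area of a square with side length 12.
Area = s²
Area = 12²
Area = 144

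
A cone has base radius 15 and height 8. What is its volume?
Volume = (1/3) * pi * r² * h
Volume = (1/3) * pi * 15² * 8
Volume = (1/3) * pi * 225 * 8
Volume = (1/3) * pi * 1800
Volume = 1884.96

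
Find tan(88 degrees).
tan(88 degrees) = 28.6363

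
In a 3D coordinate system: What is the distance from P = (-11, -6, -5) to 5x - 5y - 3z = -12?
d = |5(-11) + (-5)(-6) + (-3)(-5) - (-12)| / √(5² + (-5)² + (-3)²) = 2/√59 = 0.2604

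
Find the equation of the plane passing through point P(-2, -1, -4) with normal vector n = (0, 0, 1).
d = n·P = (0)(-2) + (0)(-1) + (1)(-4) = -4
Plane: z = -4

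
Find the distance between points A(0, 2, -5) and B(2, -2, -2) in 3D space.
d = √[(2)² + (-4)² + (3)²] = √29 = 5.385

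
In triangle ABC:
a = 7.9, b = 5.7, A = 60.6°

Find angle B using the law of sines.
sin(B)/b = sin(A)/a
sin(B) = b·sin(A)/a = 5.7·sin(60.6°)/7.9 = 0.628597
B = arcsin(0.628597) = 38.95°  (b ≤ a, so B ≤ A and the acute solution is unique)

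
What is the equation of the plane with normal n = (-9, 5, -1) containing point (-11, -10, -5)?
d = n·P = (-9)(-11) + (5)(-10) + (-1)(-5) = 54
Plane: -9x + 5y - z = 54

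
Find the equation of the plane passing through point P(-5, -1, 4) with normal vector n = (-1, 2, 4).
d = n·P = (-1)(-5) + (2)(-1) + (4)(4) = 19
Plane: -x + 2y + 4z = 19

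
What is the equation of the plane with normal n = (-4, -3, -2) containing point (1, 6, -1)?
d = n·P = (-4)(1) + (-3)(6) + (-2)(-1) = -20
Plane: -4x - 3y - 2z = -20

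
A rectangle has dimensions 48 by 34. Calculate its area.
Area = length * width
Area = 48 * 34
Area = 1632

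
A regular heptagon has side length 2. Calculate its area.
For a regular 7-gon with side length s = 2:
Apothem a = s / (2*tan(pi/7)) = 2 / (2*tan(pi/7)) ≈ 2.0765
Perimeter P = 7 * 2 = 14
Area = (1/2) * P * a = (1/2) * 14 * 2.0765 = 14.54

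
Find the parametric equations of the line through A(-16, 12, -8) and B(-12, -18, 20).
Direction vector d = B - A = (4, -30, 28)
x = -16 + 4t, y = 12 - 30t, z = -8 + 28t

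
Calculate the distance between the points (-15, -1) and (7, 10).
Using the distance formula: d = sqrt((x₂-x₁)² + (y₂-y₁)²)
dx = 7 - (-15) = 22
dy = 10 - (-1) = 11
d = sqrt(22² + 11²) = sqrt(484 + 121) = sqrt(605) = 24.60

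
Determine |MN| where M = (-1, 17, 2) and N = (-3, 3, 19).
d = √[(-2)² + (-14)² + (17)²] = √489 = 22.11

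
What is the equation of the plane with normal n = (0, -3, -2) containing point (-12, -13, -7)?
d = n·P = (0)(-12) + (-3)(-13) + (-2)(-7) = 53
Plane: -3y - 2z = 53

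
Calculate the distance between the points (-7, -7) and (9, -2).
Using the distance formula: d = sqrt((x₂-x₁)² + (y₂-y₁)²)
dx = 9 - (-7) = 16
dy = (-2) - (-7) = 5
d = sqrt(16² + 5²) = sqrt(256 + 25) = sqrt(281) = 16.76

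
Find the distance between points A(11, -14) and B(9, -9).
Using the distance formula: d = sqrt((x₂-x₁)² + (y₂-y₁)²)
dx = 9 - 11 = -2
dy = (-9) - (-14) = 5
d = sqrt((-2)² + 5²) = sqrt(4 + 25) = sqrt(29) = 5.39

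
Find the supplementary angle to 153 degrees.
Supplementary angles sum to 180 degrees.
Other angle = 180 - 153
Other angle = 27 degrees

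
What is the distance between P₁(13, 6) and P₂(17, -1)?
Using the distance formula: d = sqrt((x₂-x₁)² + (y₂-y₁)²)
dx = 17 - 13 = 4
dy = (-1) - 6 = -7
d = sqrt(4² + (-7)²) = sqrt(16 + 49) = sqrt(65) = 8.06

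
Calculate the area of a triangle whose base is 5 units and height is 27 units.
Area = (1/2) * base * height
Area = (1/2) * 5 * 27
Area = 67.50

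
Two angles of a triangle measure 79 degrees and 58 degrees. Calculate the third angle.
Sum of angles in a triangle = 180 degrees
Third angle = 180 - 79 - 58
Third angle = 43 degrees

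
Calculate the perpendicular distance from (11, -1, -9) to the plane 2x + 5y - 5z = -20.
d = |2(11) + 5(-1) + (-5)(-9) - (-20)| / √(2² + 5² + (-5)²) = 82/√54 = 11.16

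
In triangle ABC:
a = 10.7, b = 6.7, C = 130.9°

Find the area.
Using A = ½ab·sin(C):
A = ½·10.7·6.7·sin(130.9°) = ½·71.69·0.755853 = 27.09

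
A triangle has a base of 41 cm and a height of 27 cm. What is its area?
Area = (1/2) * base * height
Area = (1/2) * 41 * 27
Area = 553.50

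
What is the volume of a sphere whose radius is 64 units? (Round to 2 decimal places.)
Volume = (4/3) * pi * r³
Volume = (4/3) * pi * 64³
Volume = (4/3) * pi * 262144
Volume = 1098066.22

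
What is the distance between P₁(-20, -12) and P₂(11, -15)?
Using the distance formula: d = sqrt((x₂-x₁)² + (y₂-y₁)²)
dx = 11 - (-20) = 31
dy = (-15) - (-12) = -3
d = sqrt(31² + (-3)²) = sqrt(961 + 9) = sqrt(970) = 31.14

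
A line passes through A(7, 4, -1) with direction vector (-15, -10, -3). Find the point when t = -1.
P(-1) = (7 + (-15)(-1), 4 + (-10)(-1), -1 + (-3)(-1)) = (22, 14, 2)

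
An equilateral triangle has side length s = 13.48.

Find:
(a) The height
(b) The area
(a) Height h = s·√3/2 = 13.48·√3/2 = 11.67
(b) Area = (√3/4)·s² = (√3/4)·13.48² = (√3/4)·181.71 = 78.68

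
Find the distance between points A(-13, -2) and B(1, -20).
Using the distance formula: d = sqrt((x₂-x₁)² + (y₂-y₁)²)
dx = 1 - (-13) = 14
dy = (-20) - (-2) = -18
d = sqrt(14² + (-18)²) = sqrt(196 + 324) = sqrt(520) = 22.80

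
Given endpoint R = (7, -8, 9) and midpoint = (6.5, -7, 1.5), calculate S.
S = (2×6.5 - 7, 2×(-7) - (-8), 2×1.5 - 9) = (6, -6, -6)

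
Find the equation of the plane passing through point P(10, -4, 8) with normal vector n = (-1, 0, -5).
d = n·P = (-1)(10) + (0)(-4) + (-5)(8) = -50
Plane: -x - 5z = -50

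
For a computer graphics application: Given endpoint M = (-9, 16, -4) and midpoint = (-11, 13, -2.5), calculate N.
N = (2×(-11) - (-9), 2×13 - 16, 2×(-2.5) - (-4)) = (-13, 10, -1)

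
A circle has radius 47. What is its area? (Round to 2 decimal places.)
Area = pi * r²
Area = pi * 47²
Area = pi * 2209
Area = 6939.78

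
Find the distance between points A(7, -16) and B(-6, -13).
Using the distance formula: d = sqrt((x₂-x₁)² + (y₂-y₁)²)
dx = (-6) - 7 = -13
dy = (-13) - (-16) = 3
d = sqrt((-13)² + 3²) = sqrt(169 + 9) = sqrt(178) = 13.34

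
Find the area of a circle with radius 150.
Area = pi * r²
Area = pi * 150²
Area = pi * 22500
Area = 70685.83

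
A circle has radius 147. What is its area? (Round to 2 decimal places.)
Area = pi * r²
Area = pi * 147²
Area = pi * 21609
Area = 67886.68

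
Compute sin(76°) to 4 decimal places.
sin(76 degrees) = 0.9703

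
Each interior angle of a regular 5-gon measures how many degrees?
Interior angle of a regular n-gon = (n-2)*180/n
Interior angle = (5-2)*180/5
Interior angle = 3*180/5
Interior angle = 540/5
Interior angle = 108 degrees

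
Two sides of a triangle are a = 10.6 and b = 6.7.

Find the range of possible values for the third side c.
By the triangle inequality: |a - b| < c < a + b
|10.6 - 6.7| < c < 10.6 + 6.7
3.9 < c < 17.3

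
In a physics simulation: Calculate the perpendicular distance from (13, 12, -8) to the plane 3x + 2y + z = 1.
d = |3(13) + 2(12) + 1(-8) - (1)| / √(3² + 2² + 1²) = 54/√14 = 14.43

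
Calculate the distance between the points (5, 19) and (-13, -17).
Using the distance formula: d = sqrt((x₂-x₁)² + (y₂-y₁)²)
dx = (-13) - 5 = -18
dy = (-17) - 19 = -36
d = sqrt((-18)² + (-36)²) = sqrt(324 + 1296) = sqrt(1620) = 40.25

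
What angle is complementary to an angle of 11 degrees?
Complementary angles sum to 90 degrees.
Other angle = 90 - 11
Other angle = 79 degrees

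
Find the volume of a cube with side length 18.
Volume = s³
Volume = 18³
Volume = 5832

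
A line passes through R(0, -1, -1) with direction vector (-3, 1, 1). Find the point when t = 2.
P(2) = (0 + (-3)(2), -1 + 1(2), -1 + 1(2)) = (-6, 1, 1)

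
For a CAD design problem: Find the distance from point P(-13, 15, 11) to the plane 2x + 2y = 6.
d = |2(-13) + 2(15) + 0(11) - (6)| / √(2² + 2² + 0²) = 2/√8 = 0.7071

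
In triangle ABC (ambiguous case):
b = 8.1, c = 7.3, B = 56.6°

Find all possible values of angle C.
sin(C)/c = sin(B)/b  →  sin(C) = c·sin(B)/b = 7.3·sin(56.6°)/8.1 = 0.752394
C₁ = arcsin(0.752394) = 48.8°,  C₂ = 180° - C₁ = 131.2°
Check C₂: A = 180° - 56.6° - 131.2° = -7.8° ≤ 0, rejected
C = 48.8° (one solution)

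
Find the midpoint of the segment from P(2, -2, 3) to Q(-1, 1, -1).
Midpoint = ((2-1)/2, (-2+1)/2, (3-1)/2) = (0.5, -0.5, 1)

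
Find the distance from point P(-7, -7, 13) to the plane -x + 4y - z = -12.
d = |(-1)(-7) + 4(-7) + (-1)(13) - (-12)| / √((-1)² + 4² + (-1)²) = 22/√18 = 5.185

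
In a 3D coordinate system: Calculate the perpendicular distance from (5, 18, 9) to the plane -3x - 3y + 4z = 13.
d = |(-3)(5) + (-3)(18) + 4(9) - (13)| / √((-3)² + (-3)² + 4²) = 46/√34 = 7.889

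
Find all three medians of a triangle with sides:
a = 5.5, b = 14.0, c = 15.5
Using m_x = ½√(2y² + 2z² - x²):
m_a = ½√(2·14.0² + 2·15.5² - 5.5²) = ½√842.25 = 14.51
m_b = ½√(2·5.5² + 2·15.5² - 14.0²) = ½√345 = 9.287
m_c = ½√(2·5.5² + 2·14.0² - 15.5²) = ½√212.25 = 7.284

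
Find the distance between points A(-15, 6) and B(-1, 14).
Using the distance formula: d = sqrt((x₂-x₁)² + (y₂-y₁)²)
dx = (-1) - (-15) = 14
dy = 14 - 6 = 8
d = sqrt(14² + 8²) = sqrt(196 + 64) = sqrt(260) = 16.12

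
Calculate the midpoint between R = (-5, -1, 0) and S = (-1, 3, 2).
Midpoint = ((-5-1)/2, (-1+3)/2, (0+2)/2) = (-3, 1, 1)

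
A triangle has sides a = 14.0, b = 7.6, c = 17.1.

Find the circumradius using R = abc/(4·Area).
s = (a+b+c)/2 = 19.35
Area = √(s(s-a)(s-b)(s-c)) = √(19.35·5.35·11.75·2.25) = 52.3152
R = abc/(4·Area) = (14.0·7.6·17.1)/(4·52.3152) = 1819.44/209.2608 = 8.695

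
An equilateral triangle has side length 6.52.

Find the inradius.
For an equilateral triangle, r = s/(2√3) where s is the side.
r = 6.52/(2√3) = 6.52/3.464102 = 1.882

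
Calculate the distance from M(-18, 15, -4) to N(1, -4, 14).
d = √[(19)² + (-19)² + (18)²] = √1046 = 32.34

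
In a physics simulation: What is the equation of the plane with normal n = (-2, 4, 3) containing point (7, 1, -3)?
d = n·P = (-2)(7) + (4)(1) + (3)(-3) = -19
Plane: -2x + 4y + 3z = -19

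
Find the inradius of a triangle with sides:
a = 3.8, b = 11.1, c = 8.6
s = (a+b+c)/2 = (3.8+11.1+8.6)/2 = 11.75
Area = √(s(s-a)(s-b)(s-c)) = √(11.75·7.95·0.65·3.15) = 13.8298
r = Area/s = 13.8298/11.75 = 1.177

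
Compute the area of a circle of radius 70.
Area = pi * r²
Area = pi * 70²
Area = pi * 4900
Area = 15393.80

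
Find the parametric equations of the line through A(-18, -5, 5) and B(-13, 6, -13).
Direction vector d = B - A = (5, 11, -18)
x = -18 + 5t, y = -5 + 11t, z = 5 - 18t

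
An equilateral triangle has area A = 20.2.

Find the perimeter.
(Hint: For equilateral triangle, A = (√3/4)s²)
A = (√3/4)s²  →  s² = 4A/√3 = 4·20.2/√3 = 46.6499
s = 6.83007
Perimeter = 3s = 20.49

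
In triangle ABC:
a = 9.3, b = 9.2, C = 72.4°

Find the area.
Using A = ½ab·sin(C):
A = ½·9.3·9.2·sin(72.4°) = ½·85.56·0.953191 = 40.78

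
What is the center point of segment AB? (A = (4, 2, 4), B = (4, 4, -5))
Midpoint = ((4+4)/2, (2+4)/2, (4-5)/2) = (4, 3, -0.5)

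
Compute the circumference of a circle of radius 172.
Circumference = 2 * pi * r
Circumference = 2 * pi * 172
Circumference = 1080.71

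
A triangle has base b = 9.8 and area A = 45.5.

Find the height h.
A = ½bh  →  h = 2A/b
h = 2·45.5/9.8 = 9.286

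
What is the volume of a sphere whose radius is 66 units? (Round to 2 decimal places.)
Volume = (4/3) * pi * r³
Volume = (4/3) * pi * 66³
Volume = (4/3) * pi * 287496
Volume = 1204260.43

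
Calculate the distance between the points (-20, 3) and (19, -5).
Using the distance formula: d = sqrt((x₂-x₁)² + (y₂-y₁)²)
dx = 19 - (-20) = 39
dy = (-5) - 3 = -8
d = sqrt(39² + (-8)²) = sqrt(1521 + 64) = sqrt(1585) = 39.81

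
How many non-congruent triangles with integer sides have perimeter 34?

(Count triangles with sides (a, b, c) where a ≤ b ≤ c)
With a ≤ b ≤ c and a + b + c = 34, the triangle inequality a + b > c gives c < 34/2, so c ≤ 16.
Iterate a from 1 to ⌊p/3⌋ = 11; for each a, b ranges from a to ⌊(p−a)/2⌋ with c = p − a − b, keeping only c ≥ b.
Triples: (2, 16, 16), (3, 15, 16), (4, 14, 16), …
Count = 24 triangles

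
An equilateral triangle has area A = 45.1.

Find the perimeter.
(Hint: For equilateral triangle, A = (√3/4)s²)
A = (√3/4)s²  →  s² = 4A/√3 = 4·45.1/√3 = 104.154
s = 10.2056
Perimeter = 3s = 30.62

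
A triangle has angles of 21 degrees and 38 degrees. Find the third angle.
Sum of angles in a triangle = 180 degrees
Third angle = 180 - 21 - 38
Third angle = 121 degrees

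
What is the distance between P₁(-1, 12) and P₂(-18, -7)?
Using the distance formula: d = sqrt((x₂-x₁)² + (y₂-y₁)²)
dx = (-18) - (-1) = -17
dy = (-7) - 12 = -19
d = sqrt((-17)² + (-19)²) = sqrt(289 + 361) = sqrt(650) = 25.50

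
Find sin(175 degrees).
sin(175 degrees) = 0.0872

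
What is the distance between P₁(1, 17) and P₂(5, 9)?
Using the distance formula: d = sqrt((x₂-x₁)² + (y₂-y₁)²)
dx = 5 - 1 = 4
dy = 9 - 17 = -8
d = sqrt(4² + (-8)²) = sqrt(16 + 64) = sqrt(80) = 8.94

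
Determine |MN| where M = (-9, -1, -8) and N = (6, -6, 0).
d = √[(15)² + (-5)² + (8)²] = √314 = 17.72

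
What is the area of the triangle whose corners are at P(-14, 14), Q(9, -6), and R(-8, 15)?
Using the coordinate formula: Area = (1/2)|x₁(y₂-y₃) + x₂(y₃-y₁) + x₃(y₁-y₂)|
Area = (1/2)|(-14)((-6)-15) + 9(15-14) + (-8)(14-(-6))|
Area = (1/2)|(-14)*(-21) + 9*1 + (-8)*20|
Area = (1/2)|294 + 9 + (-160)|
Area = (1/2)*143 = 71.50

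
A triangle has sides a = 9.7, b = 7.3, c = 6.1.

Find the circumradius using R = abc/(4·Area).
s = (a+b+c)/2 = 11.55
Area = √(s(s-a)(s-b)(s-c)) = √(11.55·1.85·4.25·5.45) = 22.2469
R = abc/(4·Area) = (9.7·7.3·6.1)/(4·22.2469) = 431.941/88.9876 = 4.854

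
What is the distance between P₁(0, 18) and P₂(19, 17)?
Using the distance formula: d = sqrt((x₂-x₁)² + (y₂-y₁)²)
dx = 19 - 0 = 19
dy = 17 - 18 = -1
d = sqrt(19² + (-1)²) = sqrt(361 + 1) = sqrt(362) = 19.03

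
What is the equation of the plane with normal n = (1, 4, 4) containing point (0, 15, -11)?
d = n·P = (1)(0) + (4)(15) + (4)(-11) = 16
Plane: x + 4y + 4z = 16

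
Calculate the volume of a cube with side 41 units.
Volume = s³
Volume = 41³
Volume = 68921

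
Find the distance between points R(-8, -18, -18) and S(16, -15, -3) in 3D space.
d = √[(24)² + (3)² + (15)²] = √810 = 28.46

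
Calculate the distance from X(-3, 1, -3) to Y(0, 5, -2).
d = √[(3)² + (4)² + (1)²] = √26 = 5.099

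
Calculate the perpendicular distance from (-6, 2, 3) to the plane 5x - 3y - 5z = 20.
d = |5(-6) + (-3)(2) + (-5)(3) - (20)| / √(5² + (-3)² + (-5)²) = 71/√59 = 9.243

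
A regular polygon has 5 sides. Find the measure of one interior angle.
Interior angle of a regular n-gon = (n-2)*180/n
Interior angle = (5-2)*180/5
Interior angle = 3*180/5
Interior angle = 540/5
Interior angle = 108 degrees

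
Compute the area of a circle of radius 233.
Area = pi * r²
Area = pi * 233²
Area = pi * 54289
Area = 170553.92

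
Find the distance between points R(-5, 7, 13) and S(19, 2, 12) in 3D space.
d = √[(24)² + (-5)² + (-1)²] = √602 = 24.54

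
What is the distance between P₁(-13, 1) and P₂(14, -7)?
Using the distance formula: d = sqrt((x₂-x₁)² + (y₂-y₁)²)
dx = 14 - (-13) = 27
dy = (-7) - 1 = -8
d = sqrt(27² + (-8)²) = sqrt(729 + 64) = sqrt(793) = 28.16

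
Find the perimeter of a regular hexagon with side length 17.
Perimeter = number of sides * side length
Perimeter = 6 * 17
Perimeter = 102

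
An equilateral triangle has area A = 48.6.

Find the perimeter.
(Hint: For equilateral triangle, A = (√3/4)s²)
A = (√3/4)s²  →  s² = 4A/√3 = 4·48.6/√3 = 112.237
s = 10.5942
Perimeter = 3s = 31.78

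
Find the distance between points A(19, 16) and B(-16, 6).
Using the distance formula: d = sqrt((x₂-x₁)² + (y₂-y₁)²)
dx = (-16) - 19 = -35
dy = 6 - 16 = -10
d = sqrt((-35)² + (-10)²) = sqrt(1225 + 100) = sqrt(1325) = 36.40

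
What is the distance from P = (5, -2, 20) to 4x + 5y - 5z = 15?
d = |4(5) + 5(-2) + (-5)(20) - (15)| / √(4² + 5² + (-5)²) = 105/√66 = 12.92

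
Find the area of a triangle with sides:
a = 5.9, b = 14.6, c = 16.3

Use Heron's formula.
s = (a+b+c)/2 = (5.9+14.6+16.3)/2 = 18.4
A = √(s(s-a)(s-b)(s-c)) = √(18.4·12.5·3.8·2.1)
A = √1835.4 = 42.84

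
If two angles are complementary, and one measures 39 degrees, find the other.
Complementary angles sum to 90 degrees.
Other angle = 90 - 39
Other angle = 51 degrees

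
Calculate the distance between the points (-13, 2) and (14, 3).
Using the distance formula: d = sqrt((x₂-x₁)² + (y₂-y₁)²)
dx = 14 - (-13) = 27
dy = 3 - 2 = 1
d = sqrt(27² + 1²) = sqrt(729 + 1) = sqrt(730) = 27.02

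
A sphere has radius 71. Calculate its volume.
Volume = (4/3) * pi * r³
Volume = (4/3) * pi * 71³
Volume = (4/3) * pi * 357911
Volume = 1499214.09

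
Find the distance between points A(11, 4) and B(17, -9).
Using the distance formula: d = sqrt((x₂-x₁)² + (y₂-y₁)²)
dx = 17 - 11 = 6
dy = (-9) - 4 = -13
d = sqrt(6² + (-13)²) = sqrt(36 + 169) = sqrt(205) = 14.32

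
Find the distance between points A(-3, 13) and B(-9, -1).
Using the distance formula: d = sqrt((x₂-x₁)² + (y₂-y₁)²)
dx = (-9) - (-3) = -6
dy = (-1) - 13 = -14
d = sqrt((-6)² + (-14)²) = sqrt(36 + 196) = sqrt(232) = 15.23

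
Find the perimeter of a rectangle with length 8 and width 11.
Perimeter = 2 * (length + width)
Perimeter = 2 * (8 + 11)
Perimeter = 2 * 19
Perimeter = 38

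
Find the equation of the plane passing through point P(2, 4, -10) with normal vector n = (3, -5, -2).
d = n·P = (3)(2) + (-5)(4) + (-2)(-10) = 6
Plane: 3x - 5y - 2z = 6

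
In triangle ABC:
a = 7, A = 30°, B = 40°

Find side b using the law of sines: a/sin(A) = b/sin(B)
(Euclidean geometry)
b = a·sin(B)/sin(A) = 7·sin(40°)/sin(30°)
b = 7·0.642788/0.500000 = 8.999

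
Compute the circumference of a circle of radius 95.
Circumference = 2 * pi * r
Circumference = 2 * pi * 95
Circumference = 596.90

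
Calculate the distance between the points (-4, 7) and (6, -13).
Using the distance formula: d = sqrt((x₂-x₁)² + (y₂-y₁)²)
dx = 6 - (-4) = 10
dy = (-13) - 7 = -20
d = sqrt(10² + (-20)²) = sqrt(100 + 400) = sqrt(500) = 22.36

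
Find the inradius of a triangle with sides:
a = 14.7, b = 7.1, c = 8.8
s = (a+b+c)/2 = (14.7+7.1+8.8)/2 = 15.3
Area = √(s(s-a)(s-b)(s-c)) = √(15.3·0.6·8.2·6.5) = 22.12
r = Area/s = 22.12/15.3 = 1.446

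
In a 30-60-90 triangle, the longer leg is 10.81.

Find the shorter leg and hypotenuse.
In a 30-60-90 triangle, sides are in ratio 1 : √3 : 2.
Long leg = short leg·√3  →  short leg = 10.81/√3 = 6.241
Hypotenuse = 2·(short leg) = 2·10.81/√3 = 12.48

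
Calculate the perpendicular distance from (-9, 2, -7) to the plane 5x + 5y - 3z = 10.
d = |5(-9) + 5(2) + (-3)(-7) - (10)| / √(5² + 5² + (-3)²) = 24/√59 = 3.125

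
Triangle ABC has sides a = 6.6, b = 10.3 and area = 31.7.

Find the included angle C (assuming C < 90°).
Area = ½ab·sin(C)  →  sin(C) = 2·Area/(ab)
sin(C) = 2·31.7/(6.6·10.3) = 0.932627
C = arcsin(0.932627) = 68.85°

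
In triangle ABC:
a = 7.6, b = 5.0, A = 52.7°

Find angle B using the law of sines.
sin(B)/b = sin(A)/a
sin(B) = b·sin(A)/a = 5.0·sin(52.7°)/7.6 = 0.523338
B = arcsin(0.523338) = 31.56°  (b ≤ a, so B ≤ A and the acute solution is unique)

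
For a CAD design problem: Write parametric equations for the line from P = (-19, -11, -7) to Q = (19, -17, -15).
Direction vector d = Q - P = (38, -6, -8)
x = -19 + 38t, y = -11 - 6t, z = -7 - 8t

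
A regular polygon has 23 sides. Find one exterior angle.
Exterior angle of a regular n-gon = 360/n
Exterior angle = 360/23
Exterior angle = 15.65 degrees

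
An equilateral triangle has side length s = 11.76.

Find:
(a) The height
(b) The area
(a) Height h = s·√3/2 = 11.76·√3/2 = 10.18
(b) Area = (√3/4)·s² = (√3/4)·11.76² = (√3/4)·138.298 = 59.88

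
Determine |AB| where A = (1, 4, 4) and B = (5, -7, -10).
d = √[(4)² + (-11)² + (-14)²] = √333 = 18.25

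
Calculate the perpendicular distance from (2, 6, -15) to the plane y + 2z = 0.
d = |0(2) + 1(6) + 2(-15) - (0)| / √(0² + 1² + 2²) = 24/√5 = 10.73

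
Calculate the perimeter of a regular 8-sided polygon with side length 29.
Perimeter = number of sides * side length
Perimeter = 8 * 29
Perimeter = 232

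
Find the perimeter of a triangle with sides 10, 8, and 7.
Perimeter = sum of all sides
Perimeter = 10 + 8 + 7
Perimeter = 25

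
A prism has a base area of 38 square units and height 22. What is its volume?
Volume = base area * height
Volume = 38 * 22
Volume = 836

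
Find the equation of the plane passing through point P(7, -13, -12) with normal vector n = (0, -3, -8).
d = n·P = (0)(7) + (-3)(-13) + (-8)(-12) = 135
Plane: -3y - 8z = 135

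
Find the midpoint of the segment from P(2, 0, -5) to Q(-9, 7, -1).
Midpoint = ((2-9)/2, (0+7)/2, (-5-1)/2) = (-3.5, 3.5, -3)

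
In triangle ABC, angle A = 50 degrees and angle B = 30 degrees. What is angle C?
Sum of angles in a triangle = 180 degrees
Third angle = 180 - 50 - 30
Third angle = 100 degrees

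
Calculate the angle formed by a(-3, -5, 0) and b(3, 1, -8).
a·b = -14, |a|² = 34, |b|² = 74
cos θ = -14/√2516 ≈ -0.2791
θ ≈ 106.2°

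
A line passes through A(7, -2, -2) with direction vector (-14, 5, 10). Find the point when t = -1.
P(-1) = (7 + (-14)(-1), -2 + 5(-1), -2 + 10(-1)) = (21, -7, -12)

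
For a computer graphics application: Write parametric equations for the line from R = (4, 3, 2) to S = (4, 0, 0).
Direction vector d = S - R = (0, -3, -2)
x = 4, y = 3 - 3t, z = 2 - 2t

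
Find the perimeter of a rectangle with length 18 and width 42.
Perimeter = 2 * (length + width)
Perimeter = 2 * (18 + 42)
Perimeter = 2 * 60
Perimeter = 120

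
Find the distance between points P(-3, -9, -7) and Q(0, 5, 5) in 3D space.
d = √[(3)² + (14)² + (12)²] = √349 = 18.68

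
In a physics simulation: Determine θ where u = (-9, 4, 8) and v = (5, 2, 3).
u·v = -13, |u|² = 161, |v|² = 38
cos θ = -13/√6118 ≈ -0.1662
θ ≈ 99.57°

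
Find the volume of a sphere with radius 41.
Volume = (4/3) * pi * r³
Volume = (4/3) * pi * 41³
Volume = (4/3) * pi * 68921
Volume = 288695.61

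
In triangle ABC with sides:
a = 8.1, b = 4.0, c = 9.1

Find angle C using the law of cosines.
cos(C) = (a² + b² - c²)/(2ab)
cos(C) = (8.1² + 4.0² - 9.1²)/(2·8.1·4.0) = -1.2/64.8 = -0.018519
C = arccos(-0.018519) = 91.06°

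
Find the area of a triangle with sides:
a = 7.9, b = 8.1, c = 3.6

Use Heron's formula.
s = (a+b+c)/2 = (7.9+8.1+3.6)/2 = 9.8
A = √(s(s-a)(s-b)(s-c)) = √(9.8·1.9·1.7·6.2)
A = √196.255 = 14.01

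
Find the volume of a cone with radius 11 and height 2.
Volume = (1/3) * pi * r² * h
Volume = (1/3) * pi * 11² * 2
Volume = (1/3) * pi * 121 * 2
Volume = (1/3) * pi * 242
Volume = 253.42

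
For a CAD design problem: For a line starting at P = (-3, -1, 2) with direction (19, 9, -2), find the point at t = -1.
P(-1) = (-3 + 19(-1), -1 + 9(-1), 2 + (-2)(-1)) = (-22, -10, 4)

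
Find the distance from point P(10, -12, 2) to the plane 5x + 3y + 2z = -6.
d = |5(10) + 3(-12) + 2(2) - (-6)| / √(5² + 3² + 2²) = 24/√38 = 3.893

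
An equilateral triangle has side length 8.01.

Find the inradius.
For an equilateral triangle, r = s/(2√3) where s is the side.
r = 8.01/(2√3) = 8.01/3.464102 = 2.312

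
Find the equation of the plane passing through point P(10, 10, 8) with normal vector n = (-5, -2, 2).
d = n·P = (-5)(10) + (-2)(10) + (2)(8) = -54
Plane: -5x - 2y + 2z = -54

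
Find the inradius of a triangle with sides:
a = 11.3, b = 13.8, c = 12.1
s = (a+b+c)/2 = (11.3+13.8+12.1)/2 = 18.6
Area = √(s(s-a)(s-b)(s-c)) = √(18.6·7.3·4.8·6.5) = 65.0871
r = Area/s = 65.0871/18.6 = 3.499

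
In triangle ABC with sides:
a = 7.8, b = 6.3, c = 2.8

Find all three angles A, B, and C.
By the law of cosines:
cos(A) = (b² + c² - a²)/(2bc) = -0.377268  →  A = 112.2°
cos(B) = (a² + c² - b²)/(2ac) = 0.663690  →  B = 48.42°
cos(C) = (a² + b² - c²)/(2ab) = 0.943122  →  C = 19.42°
Check: A + B + C = 180.0° ✓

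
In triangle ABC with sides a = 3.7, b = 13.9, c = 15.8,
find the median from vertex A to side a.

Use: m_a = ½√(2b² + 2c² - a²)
m_a = ½√(2·13.9² + 2·15.8² - 3.7²)
m_a = ½√(386.42 + 499.28 - 13.69) = ½√872.01 = 14.76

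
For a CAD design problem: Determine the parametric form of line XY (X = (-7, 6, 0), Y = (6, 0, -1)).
Direction vector d = Y - X = (13, -6, -1)
x = -7 + 13t, y = 6 - 6t, z = 0 - t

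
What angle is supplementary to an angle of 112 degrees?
Supplementary angles sum to 180 degrees.
Other angle = 180 - 112
Other angle = 68 degrees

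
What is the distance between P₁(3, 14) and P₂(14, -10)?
Using the distance formula: d = sqrt((x₂-x₁)² + (y₂-y₁)²)
dx = 14 - 3 = 11
dy = (-10) - 14 = -24
d = sqrt(11² + (-24)²) = sqrt(121 + 576) = sqrt(697) = 26.40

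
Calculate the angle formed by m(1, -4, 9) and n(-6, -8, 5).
m·n = 71, |m|² = 98, |n|² = 125
cos θ = 71/√12250 ≈ 0.6415
θ ≈ 50.1°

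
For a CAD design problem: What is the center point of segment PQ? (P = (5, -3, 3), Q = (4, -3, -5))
Midpoint = ((5+4)/2, (-3-3)/2, (3-5)/2) = (4.5, -3, -1)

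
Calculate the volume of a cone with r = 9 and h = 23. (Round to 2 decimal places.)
Volume = (1/3) * pi * r² * h
Volume = (1/3) * pi * 9² * 23
Volume = (1/3) * pi * 81 * 23
Volume = (1/3) * pi * 1863
Volume = 1950.93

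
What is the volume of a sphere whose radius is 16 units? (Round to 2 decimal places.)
Volume = (4/3) * pi * r³
Volume = (4/3) * pi * 16³
Volume = (4/3) * pi * 4096
Volume = 17157.28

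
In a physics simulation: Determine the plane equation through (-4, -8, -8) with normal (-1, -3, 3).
d = n·P = (-1)(-4) + (-3)(-8) + (3)(-8) = 4
Plane: -x - 3y + 3z = 4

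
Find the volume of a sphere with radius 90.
Volume = (4/3) * pi * r³
Volume = (4/3) * pi * 90³
Volume = (4/3) * pi * 729000
Volume = 3053628.06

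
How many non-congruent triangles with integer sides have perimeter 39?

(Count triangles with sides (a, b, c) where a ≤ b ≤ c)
With a ≤ b ≤ c and a + b + c = 39, the triangle inequality a + b > c gives c < 39/2, so c ≤ 19.
Iterate a from 1 to ⌊p/3⌋ = 13; for each a, b ranges from a to ⌊(p−a)/2⌋ with c = p − a − b, keeping only c ≥ b.
Triples: (1, 19, 19), (2, 18, 19), (3, 17, 19), …
Count = 37 triangles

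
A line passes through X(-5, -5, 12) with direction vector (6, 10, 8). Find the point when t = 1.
P(1) = (-5 + 6(1), -5 + 10(1), 12 + 8(1)) = (1, 5, 20)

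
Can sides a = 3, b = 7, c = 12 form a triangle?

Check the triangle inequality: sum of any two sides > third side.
No: 3 + 7 = 10 is not > 12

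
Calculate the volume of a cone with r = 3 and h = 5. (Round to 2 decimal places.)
Volume = (1/3) * pi * r² * h
Volume = (1/3) * pi * 3² * 5
Volume = (1/3) * pi * 9 * 5
Volume = (1/3) * pi * 45
Volume = 47.12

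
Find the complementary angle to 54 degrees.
Complementary angles sum to 90 degrees.
Other angle = 90 - 54
Other angle = 36 degrees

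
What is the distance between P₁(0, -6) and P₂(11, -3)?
Using the distance formula: d = sqrt((x₂-x₁)² + (y₂-y₁)²)
dx = 11 - 0 = 11
dy = (-3) - (-6) = 3
d = sqrt(11² + 3²) = sqrt(121 + 9) = sqrt(130) = 11.40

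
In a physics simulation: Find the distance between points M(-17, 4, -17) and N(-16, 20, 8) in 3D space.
d = √[(1)² + (16)² + (25)²] = √882 = 29.7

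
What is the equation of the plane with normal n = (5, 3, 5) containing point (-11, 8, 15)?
d = n·P = (5)(-11) + (3)(8) + (5)(15) = 44
Plane: 5x + 3y + 5z = 44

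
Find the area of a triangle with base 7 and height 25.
Area = (1/2) * base * height
Area = (1/2) * 7 * 25
Area = 87.50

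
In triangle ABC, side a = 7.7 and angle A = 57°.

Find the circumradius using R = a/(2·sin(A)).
R = a/(2·sin(A)) = 7.7/(2·sin(57°))
R = 7.7/(2·0.838671) = 7.7/1.677341 = 4.591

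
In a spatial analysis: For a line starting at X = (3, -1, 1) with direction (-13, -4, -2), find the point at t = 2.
P(2) = (3 + (-13)(2), -1 + (-4)(2), 1 + (-2)(2)) = (-23, -9, -3)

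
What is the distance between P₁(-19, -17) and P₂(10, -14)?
Using the distance formula: d = sqrt((x₂-x₁)² + (y₂-y₁)²)
dx = 10 - (-19) = 29
dy = (-14) - (-17) = 3
d = sqrt(29² + 3²) = sqrt(841 + 9) = sqrt(850) = 29.15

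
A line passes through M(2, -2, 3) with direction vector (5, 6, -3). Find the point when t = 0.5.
P(0.5) = (2 + 5(0.5), -2 + 6(0.5), 3 + (-3)(0.5)) = (4.5, 1, 1.5)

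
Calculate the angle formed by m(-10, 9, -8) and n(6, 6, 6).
m·n = -54, |m|² = 245, |n|² = 108
cos θ = -54/√26460 ≈ -0.332
θ ≈ 109.4°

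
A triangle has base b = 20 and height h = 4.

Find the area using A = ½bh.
A = ½·20·4 = 40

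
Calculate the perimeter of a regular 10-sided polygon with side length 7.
Perimeter = number of sides * side length
Perimeter = 10 * 7
Perimeter = 70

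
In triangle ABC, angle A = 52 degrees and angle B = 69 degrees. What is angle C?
Sum of angles in a triangle = 180 degrees
Third angle = 180 - 52 - 69
Third angle = 59 degrees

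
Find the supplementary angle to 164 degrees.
Supplementary angles sum to 180 degrees.
Other angle = 180 - 164
Other angle = 16 degrees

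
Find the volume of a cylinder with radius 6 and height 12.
Volume = pi * r² * h
Volume = pi * 6² * 12
Volume = pi * 36 * 12
Volume = pi * 432
Volume = 1357.17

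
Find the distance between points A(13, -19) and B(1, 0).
Using the distance formula: d = sqrt((x₂-x₁)² + (y₂-y₁)²)
dx = 1 - 13 = -12
dy = 0 - (-19) = 19
d = sqrt((-12)² + 19²) = sqrt(144 + 361) = sqrt(505) = 22.47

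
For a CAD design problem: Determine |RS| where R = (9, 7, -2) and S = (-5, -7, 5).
d = √[(-14)² + (-14)² + (7)²] = √441 = 21.0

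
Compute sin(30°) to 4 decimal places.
sin(30 degrees) = 1/2
Decimal approximation: 0.5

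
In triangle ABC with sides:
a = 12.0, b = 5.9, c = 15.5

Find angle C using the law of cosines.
cos(C) = (a² + b² - c²)/(2ab)
cos(C) = (12.0² + 5.9² - 15.5²)/(2·12.0·5.9) = -61.44/141.6 = -0.433898
C = arccos(-0.433898) = 115.7°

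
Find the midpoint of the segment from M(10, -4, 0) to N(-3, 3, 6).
Midpoint = ((10-3)/2, (-4+3)/2, (0+6)/2) = (3.5, -0.5, 3)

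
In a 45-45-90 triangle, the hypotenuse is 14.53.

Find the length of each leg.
In a 45-45-90 triangle, hypotenuse = leg·√2  →  leg = hypotenuse/√2
leg = 14.53/√2 = 10.27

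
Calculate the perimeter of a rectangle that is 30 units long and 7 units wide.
Perimeter = 2 * (length + width)
Perimeter = 2 * (30 + 7)
Perimeter = 2 * 37
Perimeter = 74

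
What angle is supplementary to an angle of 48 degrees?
Supplementary angles sum to 180 degrees.
Other angle = 180 - 48
Other angle = 132 degrees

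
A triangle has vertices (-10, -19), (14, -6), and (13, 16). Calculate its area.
Using the coordinate formula: Area = (1/2)|x₁(y₂-y₃) + x₂(y₃-y₁) + x₃(y₁-y₂)|
Area = (1/2)|(-10)((-6)-16) + 14(16-(-19)) + 13((-19)-(-6))|
Area = (1/2)|(-10)*(-22) + 14*35 + 13*(-13)|
Area = (1/2)|220 + 490 + (-169)|
Area = (1/2)*541 = 270.50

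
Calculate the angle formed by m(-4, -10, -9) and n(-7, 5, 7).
m·n = -85, |m|² = 197, |n|² = 123
cos θ = -85/√24231 ≈ -0.5461
θ ≈ 123.1°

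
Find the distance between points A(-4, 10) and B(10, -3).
Using the distance formula: d = sqrt((x₂-x₁)² + (y₂-y₁)²)
dx = 10 - (-4) = 14
dy = (-3) - 10 = -13
d = sqrt(14² + (-13)²) = sqrt(196 + 169) = sqrt(365) = 19.10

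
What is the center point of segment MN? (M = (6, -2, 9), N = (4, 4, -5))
Midpoint = ((6+4)/2, (-2+4)/2, (9-5)/2) = (5, 1, 2)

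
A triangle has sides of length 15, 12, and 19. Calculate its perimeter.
Perimeter = sum of all sides
Perimeter = 15 + 12 + 19
Perimeter = 46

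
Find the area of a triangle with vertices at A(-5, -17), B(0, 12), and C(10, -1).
Using the coordinate formula: Area = (1/2)|x₁(y₂-y₃) + x₂(y₃-y₁) + x₃(y₁-y₂)|
Area = (1/2)|(-5)(12-(-1)) + 0((-1)-(-17)) + 10((-17)-12)|
Area = (1/2)|(-5)*13 + 0*16 + 10*(-29)|
Area = (1/2)|(-65) + 0 + (-290)|
Area = (1/2)*355 = 177.50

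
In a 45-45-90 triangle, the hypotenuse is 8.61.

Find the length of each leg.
In a 45-45-90 triangle, hypotenuse = leg·√2  →  leg = hypotenuse/√2
leg = 8.61/√2 = 6.088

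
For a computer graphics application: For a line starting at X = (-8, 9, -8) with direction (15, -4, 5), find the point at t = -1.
P(-1) = (-8 + 15(-1), 9 + (-4)(-1), -8 + 5(-1)) = (-23, 13, -13)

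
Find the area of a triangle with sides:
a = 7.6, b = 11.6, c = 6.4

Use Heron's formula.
s = (a+b+c)/2 = (7.6+11.6+6.4)/2 = 12.8
A = √(s(s-a)(s-b)(s-c)) = √(12.8·5.2·1.2·6.4)
A = √511.181 = 22.61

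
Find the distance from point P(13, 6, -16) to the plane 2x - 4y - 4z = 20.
d = |2(13) + (-4)(6) + (-4)(-16) - (20)| / √(2² + (-4)² + (-4)²) = 46/√36 = 7.667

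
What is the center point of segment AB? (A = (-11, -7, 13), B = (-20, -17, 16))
Midpoint = ((-11-20)/2, (-7-17)/2, (13+16)/2) = (-15.5, -12, 14.5)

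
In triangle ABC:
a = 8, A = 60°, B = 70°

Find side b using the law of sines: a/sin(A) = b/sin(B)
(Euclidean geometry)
b = a·sin(B)/sin(A) = 8·sin(70°)/sin(60°)
b = 8·0.939693/0.866025 = 8.681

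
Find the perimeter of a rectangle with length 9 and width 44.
Perimeter = 2 * (length + width)
Perimeter = 2 * (9 + 44)
Perimeter = 2 * 53
Perimeter = 106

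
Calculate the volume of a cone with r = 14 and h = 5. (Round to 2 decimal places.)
Volume = (1/3) * pi * r² * h
Volume = (1/3) * pi * 14² * 5
Volume = (1/3) * pi * 196 * 5
Volume = (1/3) * pi * 980
Volume = 1026.25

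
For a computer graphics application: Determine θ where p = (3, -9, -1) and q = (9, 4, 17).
p·q = -26, |p|² = 91, |q|² = 386
cos θ = -26/√35126 ≈ -0.1387
θ ≈ 97.97°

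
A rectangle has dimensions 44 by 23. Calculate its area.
Area = length * width
Area = 44 * 23
Area = 1012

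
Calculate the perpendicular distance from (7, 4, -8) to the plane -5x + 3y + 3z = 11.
d = |(-5)(7) + 3(4) + 3(-8) - (11)| / √((-5)² + 3² + 3²) = 58/√43 = 8.845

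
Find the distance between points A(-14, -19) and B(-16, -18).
Using the distance formula: d = sqrt((x₂-x₁)² + (y₂-y₁)²)
dx = (-16) - (-14) = -2
dy = (-18) - (-19) = 1
d = sqrt((-2)² + 1²) = sqrt(4 + 1) = sqrt(5) = 2.24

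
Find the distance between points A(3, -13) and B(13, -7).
Using the distance formula: d = sqrt((x₂-x₁)² + (y₂-y₁)²)
dx = 13 - 3 = 10
dy = (-7) - (-13) = 6
d = sqrt(10² + 6²) = sqrt(100 + 36) = sqrt(136) = 11.66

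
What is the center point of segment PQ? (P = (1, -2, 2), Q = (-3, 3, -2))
Midpoint = ((1-3)/2, (-2+3)/2, (2-2)/2) = (-1, 0.5, 0)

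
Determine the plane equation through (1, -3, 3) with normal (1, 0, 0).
d = n·P = (1)(1) + (0)(-3) + (0)(3) = 1
Plane: x = 1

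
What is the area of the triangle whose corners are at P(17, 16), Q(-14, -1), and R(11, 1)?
Using the coordinate formula: Area = (1/2)|x₁(y₂-y₃) + x₂(y₃-y₁) + x₃(y₁-y₂)|
Area = (1/2)|17((-1)-1) + (-14)(1-16) + 11(16-(-1))|
Area = (1/2)|17*(-2) + (-14)*(-15) + 11*17|
Area = (1/2)|(-34) + 210 + 187|
Area = (1/2)*363 = 181.50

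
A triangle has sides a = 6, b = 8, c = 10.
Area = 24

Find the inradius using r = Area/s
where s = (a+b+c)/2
s = (6+8+10)/2 = 12
r = Area/s = 24/12 = 2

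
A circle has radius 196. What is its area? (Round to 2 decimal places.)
Area = pi * r²
Area = pi * 196²
Area = pi * 38416
Area = 120687.42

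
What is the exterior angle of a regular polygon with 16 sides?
Exterior angle of a regular n-gon = 360/n
Exterior angle = 360/16
Exterior angle = 22.50 degrees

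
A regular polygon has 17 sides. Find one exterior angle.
Exterior angle of a regular n-gon = 360/n
Exterior angle = 360/17
Exterior angle = 21.18 degrees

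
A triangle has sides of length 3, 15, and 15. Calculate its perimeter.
Perimeter = sum of all sides
Perimeter = 3 + 15 + 15
Perimeter = 33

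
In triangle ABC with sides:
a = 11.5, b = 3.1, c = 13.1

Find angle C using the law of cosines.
cos(C) = (a² + b² - c²)/(2ab)
cos(C) = (11.5² + 3.1² - 13.1²)/(2·11.5·3.1) = -29.75/71.3 = -0.417251
C = arccos(-0.417251) = 114.7°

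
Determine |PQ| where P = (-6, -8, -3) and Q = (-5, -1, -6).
d = √[(1)² + (7)² + (-3)²] = √59 = 7.681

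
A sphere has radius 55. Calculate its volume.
Volume = (4/3) * pi * r³
Volume = (4/3) * pi * 55³
Volume = (4/3) * pi * 166375
Volume = 696909.97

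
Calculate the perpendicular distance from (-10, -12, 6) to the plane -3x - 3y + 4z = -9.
d = |(-3)(-10) + (-3)(-12) + 4(6) - (-9)| / √((-3)² + (-3)² + 4²) = 99/√34 = 16.98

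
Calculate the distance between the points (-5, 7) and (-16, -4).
Using the distance formula: d = sqrt((x₂-x₁)² + (y₂-y₁)²)
dx = (-16) - (-5) = -11
dy = (-4) - 7 = -11
d = sqrt((-11)² + (-11)²) = sqrt(121 + 121) = sqrt(242) = 15.56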